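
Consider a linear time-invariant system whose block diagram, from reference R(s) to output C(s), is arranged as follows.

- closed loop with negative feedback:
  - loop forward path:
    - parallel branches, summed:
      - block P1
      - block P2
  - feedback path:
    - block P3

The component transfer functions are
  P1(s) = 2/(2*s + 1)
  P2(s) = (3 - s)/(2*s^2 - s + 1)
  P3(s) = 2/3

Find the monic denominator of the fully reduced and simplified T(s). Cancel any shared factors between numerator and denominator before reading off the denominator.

Step 1 - reduce the parallel group P1, P2 gives (2*s^2 + 3*s + 5)/(4*s^3 + s + 1)
Step 2 - collapse the loop ((P1+P2) forward, P3 return) gives (6*s^2 + 9*s + 15)/(12*s^3 + 4*s^2 + 9*s + 13)
The result of step 2 is T(s) in lowest terms. Its denominator has leading coefficient 12; dividing the denominator through by 12 makes it monic.

Hence the answer: s^3 + s^2/3 + 3*s/4 + 13/12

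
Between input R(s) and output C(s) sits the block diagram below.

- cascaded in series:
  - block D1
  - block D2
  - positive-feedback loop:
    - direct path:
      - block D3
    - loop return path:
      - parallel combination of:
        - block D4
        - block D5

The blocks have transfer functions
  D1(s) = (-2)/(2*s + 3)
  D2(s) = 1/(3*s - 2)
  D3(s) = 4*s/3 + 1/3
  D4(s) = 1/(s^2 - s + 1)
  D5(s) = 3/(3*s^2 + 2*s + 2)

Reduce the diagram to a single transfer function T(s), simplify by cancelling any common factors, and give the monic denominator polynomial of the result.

Step 1 - reduce the parallel group D4, D5, giving (6*s^2 - s + 5)/(3*s^4 - s^3 + 3*s^2 + 2)
Step 2 - feedback reduction of D3, (D4+D5), giving (12*s^5 - s^4 + 11*s^3 + 3*s^2 + 8*s + 2)/(9*s^4 - 27*s^3 + 7*s^2 - 19*s + 1)
Step 3 - reduce the series chain D1, D2, [D3/(1-D3*(D4+D5))], giving (-24*s^5 + 2*s^4 - 22*s^3 - 6*s^2 - 16*s - 4)/(54*s^6 - 117*s^5 - 147*s^4 + 83*s^3 - 131*s^2 + 119*s - 6)
T(s) is the step-3 result (common factors already cancelled). Leading coefficient of the denominator: 54. Divide through by 54 for the monic polynomial.

Hence the answer: s^6 - 13*s^5/6 - 49*s^4/18 + 83*s^3/54 - 131*s^2/54 + 119*s/54 - 1/9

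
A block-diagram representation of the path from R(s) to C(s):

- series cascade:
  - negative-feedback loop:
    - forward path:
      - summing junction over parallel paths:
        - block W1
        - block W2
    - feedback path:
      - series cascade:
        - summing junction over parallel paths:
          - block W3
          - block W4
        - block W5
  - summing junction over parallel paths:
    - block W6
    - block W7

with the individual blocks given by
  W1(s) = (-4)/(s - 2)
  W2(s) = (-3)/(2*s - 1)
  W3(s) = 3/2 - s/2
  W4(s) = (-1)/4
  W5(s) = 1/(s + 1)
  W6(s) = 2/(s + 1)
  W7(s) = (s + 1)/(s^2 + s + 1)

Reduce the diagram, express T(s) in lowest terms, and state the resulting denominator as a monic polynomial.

Step 1 - parallel reduction of W1, W2; result (10 - 11*s)/(2*s^2 - 5*s + 2)
Step 2 - sum the parallel branches W3, W4; result 5/4 - s/2
Step 3 - series reduction of (W3+W4), W5; result (5 - 2*s)/(4*s + 4)
Step 4 - apply the feedback formula to (W1+W2), ((W3+W4)*W5); result (-44*s^2 - 4*s + 40)/(8*s^3 + 10*s^2 - 87*s + 58)
Step 5 - reduce the parallel group W6, W7; result (3*s^2 + 4*s + 3)/(s^3 + 2*s^2 + 2*s + 1)
Step 6 - cascade [(W1+W2)/(1+(W1+W2)*((W3+W4)*W5))], (W6+W7); result (-132*s^3 - 56*s^2 + 28*s + 120)/(8*s^5 + 18*s^4 - 69*s^3 - 19*s^2 - 29*s + 58)
Step 6 gives the fully reduced T(s), with no common factor left to cancel. The denominator's leading coefficient is 8, so divide each of its coefficients by 8 to get the monic form.

Therefore the answer is s^5 + 9*s^4/4 - 69*s^3/8 - 19*s^2/8 - 29*s/8 + 29/4.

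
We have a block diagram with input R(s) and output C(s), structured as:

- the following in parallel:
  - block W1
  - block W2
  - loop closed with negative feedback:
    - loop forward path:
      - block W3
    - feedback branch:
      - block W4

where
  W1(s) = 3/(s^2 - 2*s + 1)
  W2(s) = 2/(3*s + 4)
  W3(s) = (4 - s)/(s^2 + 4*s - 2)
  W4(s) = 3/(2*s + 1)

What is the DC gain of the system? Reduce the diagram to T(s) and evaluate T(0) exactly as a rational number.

1. collapse the loop (W3 forward, W4 return) = (-2*s^2 + 7*s + 4)/(2*s^3 + 9*s^2 - 3*s + 10)
2. sum the parallel branches W1, W2, [W3/(1+W3*W4)] = (-2*s^5 + 53*s^4 + 75*s^3 + 80*s^2 + 16*s + 156)/(6*s^6 + 23*s^5 - 37*s^4 - s^3 + 31*s^2 - 62*s + 40)
Step 2 gives the overall T(s). Then T(0) = 156/40 = 39/10.

Therefore the answer is 39/10.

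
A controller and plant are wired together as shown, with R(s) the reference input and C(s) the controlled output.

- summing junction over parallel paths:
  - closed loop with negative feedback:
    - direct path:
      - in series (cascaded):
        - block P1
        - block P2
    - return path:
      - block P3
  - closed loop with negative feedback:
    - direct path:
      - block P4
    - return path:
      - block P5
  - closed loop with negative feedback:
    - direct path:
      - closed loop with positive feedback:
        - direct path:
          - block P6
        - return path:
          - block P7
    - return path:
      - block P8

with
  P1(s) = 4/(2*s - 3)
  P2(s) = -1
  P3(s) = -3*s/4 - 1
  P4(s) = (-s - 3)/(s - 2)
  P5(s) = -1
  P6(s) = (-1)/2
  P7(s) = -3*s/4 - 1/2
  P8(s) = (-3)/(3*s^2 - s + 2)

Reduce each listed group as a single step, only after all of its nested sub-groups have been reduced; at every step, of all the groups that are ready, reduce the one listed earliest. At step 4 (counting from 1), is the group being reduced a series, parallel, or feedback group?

[1] reduce the series chain P1, P2
[2] reduce the feedback loop with forward (P1*P2) and return P3
[3] reduce the feedback loop with forward P4 and return P5
[4] reduce the feedback loop with forward P6 and return P7
[5] reduce the feedback loop with forward [P6/(1-P6*P7)] and return P8
[6] parallel reduction of [(P1*P2)/(1+(P1*P2)*P3)], [P4/(1+P4*P5)], [[P6/(1-P6*P7)]/(1+[P6/(1-P6*P7)]*P8)]
Step 4: feedback.

Hence the answer: feedback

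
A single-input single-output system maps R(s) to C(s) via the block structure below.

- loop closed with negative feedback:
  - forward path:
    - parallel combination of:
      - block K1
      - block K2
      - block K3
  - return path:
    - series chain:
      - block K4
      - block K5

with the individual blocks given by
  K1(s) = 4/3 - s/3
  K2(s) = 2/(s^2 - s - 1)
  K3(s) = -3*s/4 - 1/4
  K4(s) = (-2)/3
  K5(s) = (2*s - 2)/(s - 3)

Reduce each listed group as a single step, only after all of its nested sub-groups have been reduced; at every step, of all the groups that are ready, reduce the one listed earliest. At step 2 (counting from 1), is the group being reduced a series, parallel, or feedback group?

Reducing step by step:

Step 1. reduce the parallel group K1, K2, K3
Step 2. cascade K4, K5
Step 3. reduce the feedback loop with forward (K1+K2+K3) and return (K4*K5)
The group at step 2 is a series group.

Answer: series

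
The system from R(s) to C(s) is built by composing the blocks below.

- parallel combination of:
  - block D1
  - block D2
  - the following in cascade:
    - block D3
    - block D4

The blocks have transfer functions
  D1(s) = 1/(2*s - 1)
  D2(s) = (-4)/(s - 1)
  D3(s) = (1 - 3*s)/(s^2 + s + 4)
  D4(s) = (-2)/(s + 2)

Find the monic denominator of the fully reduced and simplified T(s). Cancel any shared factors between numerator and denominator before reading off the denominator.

Step 1 - reduce the series chain D3, D4: (6*s - 2)/(s^3 + 3*s^2 + 6*s + 8)
Step 2 - reduce the parallel group D1, D2, (D3*D4): (-7*s^4 - 6*s^3 - 55*s^2 - 26*s + 22)/(2*s^5 + 3*s^4 + 4*s^3 + s^2 - 18*s + 8)
The result of step 2 is T(s) in lowest terms. Its denominator has leading coefficient 2; dividing the denominator through by 2 makes it monic.

Hence the answer: s^5 + 3*s^4/2 + 2*s^3 + s^2/2 - 9*s + 4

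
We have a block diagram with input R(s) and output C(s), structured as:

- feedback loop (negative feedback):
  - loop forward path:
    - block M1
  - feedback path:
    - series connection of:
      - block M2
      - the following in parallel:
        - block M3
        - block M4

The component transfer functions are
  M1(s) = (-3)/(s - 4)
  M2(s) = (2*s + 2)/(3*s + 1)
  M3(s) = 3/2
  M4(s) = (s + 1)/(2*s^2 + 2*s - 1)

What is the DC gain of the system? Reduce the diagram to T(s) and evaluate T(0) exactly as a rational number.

Step 1. reduce the parallel group M3, M4; result (6*s^2 + 8*s - 1)/(4*s^2 + 4*s - 2)
Step 2. combine M2, (M3+M4) in series; result (6*s^3 + 14*s^2 + 7*s - 1)/(6*s^3 + 8*s^2 - s - 1)
Step 3. close the feedback loop around M1, (M2*(M3+M4)); result (-18*s^3 - 24*s^2 + 3*s + 3)/(6*s^4 - 34*s^3 - 75*s^2 - 18*s + 7)
The step-3 result is T(s). Setting s = 0: T(0) = 3/7.

Answer: 3/7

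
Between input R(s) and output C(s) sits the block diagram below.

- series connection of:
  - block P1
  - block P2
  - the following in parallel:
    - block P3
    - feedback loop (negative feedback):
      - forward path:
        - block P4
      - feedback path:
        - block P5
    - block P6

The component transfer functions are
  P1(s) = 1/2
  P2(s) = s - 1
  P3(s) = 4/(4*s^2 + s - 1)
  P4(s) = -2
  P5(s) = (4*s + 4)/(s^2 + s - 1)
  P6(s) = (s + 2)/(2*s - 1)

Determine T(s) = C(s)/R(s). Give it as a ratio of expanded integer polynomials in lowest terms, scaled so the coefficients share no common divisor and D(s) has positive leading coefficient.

Step 1: reduce the feedback loop with forward P4 and return P5, giving (-2*s^2 - 2*s + 2)/(s^2 - 7*s - 9)
Step 2: combine P3, [P4/(1+P4*P5)], P6 in parallel, giving (-12*s^5 - 31*s^4 - 64*s^3 - 150*s^2 - 47*s + 56)/(8*s^5 - 58*s^4 - 61*s^3 + 40*s^2 + 20*s - 9)
Step 3: multiply P1, P2, (P3+[P4/(1+P4*P5)]+P6) (series); the result is T(s) itself (integer coefficients, no common factor, positive leading denominator coefficient)

Hence the answer: (-12*s^6 - 19*s^5 - 33*s^4 - 86*s^3 + 103*s^2 + 103*s - 56)/(16*s^5 - 116*s^4 - 122*s^3 + 80*s^2 + 40*s - 18)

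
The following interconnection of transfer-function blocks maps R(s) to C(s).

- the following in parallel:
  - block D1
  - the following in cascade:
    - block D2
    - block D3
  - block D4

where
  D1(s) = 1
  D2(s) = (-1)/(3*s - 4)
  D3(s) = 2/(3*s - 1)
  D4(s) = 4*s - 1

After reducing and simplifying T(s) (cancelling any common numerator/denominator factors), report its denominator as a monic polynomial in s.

(1) cascade D2, D3 = (-2)/(9*s^2 - 15*s + 4)
(2) add D1, (D2*D3), D4 (parallel) = (36*s^3 - 60*s^2 + 16*s - 2)/(9*s^2 - 15*s + 4)
T(s) is the step-2 result (common factors already cancelled). Leading coefficient of the denominator: 9. Divide through by 9 for the monic polynomial.

Answer: s^2 - 5*s/3 + 4/9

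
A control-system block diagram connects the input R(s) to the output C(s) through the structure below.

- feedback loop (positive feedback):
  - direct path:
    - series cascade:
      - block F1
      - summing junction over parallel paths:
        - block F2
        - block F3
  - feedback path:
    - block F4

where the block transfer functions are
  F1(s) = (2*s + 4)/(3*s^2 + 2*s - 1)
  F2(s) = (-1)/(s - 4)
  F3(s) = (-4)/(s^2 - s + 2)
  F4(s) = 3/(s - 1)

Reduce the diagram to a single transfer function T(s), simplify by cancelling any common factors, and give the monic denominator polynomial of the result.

Step 1 - combine F2, F3 in parallel, giving (-s^2 - 3*s + 14)/(s^3 - 5*s^2 + 6*s - 8)
Step 2 - series reduction of F1, (F2+F3), giving (-2*s^3 - 10*s^2 + 16*s + 56)/(3*s^5 - 13*s^4 + 7*s^3 - 7*s^2 - 22*s + 8)
Step 3 - close the feedback loop around (F1*(F2+F3)), F4, giving (-2*s^4 - 8*s^3 + 26*s^2 + 40*s - 56)/(3*s^6 - 16*s^5 + 20*s^4 - 8*s^3 + 15*s^2 - 18*s - 176)
No further cancellation is possible in the step-3 result, so that is T(s). Its denominator becomes monic after dividing by the leading coefficient 3.

Final answer: s^6 - 16*s^5/3 + 20*s^4/3 - 8*s^3/3 + 5*s^2 - 6*s - 176/3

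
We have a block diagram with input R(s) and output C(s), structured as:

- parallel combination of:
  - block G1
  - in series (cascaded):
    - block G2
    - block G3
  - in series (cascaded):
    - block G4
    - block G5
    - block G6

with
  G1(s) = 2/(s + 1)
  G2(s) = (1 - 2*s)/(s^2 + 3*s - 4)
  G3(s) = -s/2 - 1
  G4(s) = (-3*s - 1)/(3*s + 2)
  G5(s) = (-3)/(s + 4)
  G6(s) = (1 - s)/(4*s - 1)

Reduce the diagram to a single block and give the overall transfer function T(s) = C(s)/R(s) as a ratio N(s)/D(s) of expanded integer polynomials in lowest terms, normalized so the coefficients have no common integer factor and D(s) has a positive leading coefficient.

Step 1. combine G2, G3 in series gives (2*s^2 + 3*s - 2)/(2*s^2 + 6*s - 8)
Step 2. reduce the series chain G4, G5, G6 gives (-9*s^2 + 6*s + 3)/(12*s^3 + 53*s^2 + 18*s - 8)
Step 3. reduce the parallel group G1, (G2*G3), (G4*G5*G6): this yields T(s), and no further normalization is needed

Hence the answer: (24*s^5 + 100*s^4 + 209*s^3 - 145*s^2 - 128*s + 30)/(24*s^5 + 106*s^4 + 12*s^3 - 122*s^2 - 36*s + 16)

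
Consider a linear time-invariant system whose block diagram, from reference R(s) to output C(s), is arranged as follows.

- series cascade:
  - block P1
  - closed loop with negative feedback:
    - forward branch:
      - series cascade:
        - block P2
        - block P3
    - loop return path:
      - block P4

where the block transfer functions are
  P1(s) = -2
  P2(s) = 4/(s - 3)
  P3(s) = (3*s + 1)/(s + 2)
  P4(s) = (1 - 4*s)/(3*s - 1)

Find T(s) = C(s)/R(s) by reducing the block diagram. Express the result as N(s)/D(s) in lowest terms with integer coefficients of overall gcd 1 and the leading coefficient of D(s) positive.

Reducing step by step:

Step 1. multiply P2, P3 (series), giving (12*s + 4)/(s^2 - s - 6)
Step 2. reduce the feedback loop with forward (P2*P3) and return P4, giving (36*s^2 - 4)/(3*s^3 - 52*s^2 - 21*s + 10)
Step 3. multiply P1, [(P2*P3)/(1+(P2*P3)*P4)] (series), giving the overall T(s)

Answer: (8 - 72*s^2)/(3*s^3 - 52*s^2 - 21*s + 10)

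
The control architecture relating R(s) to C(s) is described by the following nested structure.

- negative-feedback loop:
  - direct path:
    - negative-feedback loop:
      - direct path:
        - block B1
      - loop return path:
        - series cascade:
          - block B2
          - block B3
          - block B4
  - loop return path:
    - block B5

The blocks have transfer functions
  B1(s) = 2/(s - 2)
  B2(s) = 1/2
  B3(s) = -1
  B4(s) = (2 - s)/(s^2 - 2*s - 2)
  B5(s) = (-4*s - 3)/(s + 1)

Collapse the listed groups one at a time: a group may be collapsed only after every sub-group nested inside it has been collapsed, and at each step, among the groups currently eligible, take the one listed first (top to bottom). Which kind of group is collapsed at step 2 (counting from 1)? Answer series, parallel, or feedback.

Reducing step by step:

Step 1: series reduction of B2, B3, B4
Step 2: apply the feedback formula to B1, (B2*B3*B4)
Step 3: apply the feedback formula to [B1/(1+B1*(B2*B3*B4))], B5
Step 2: feedback.

Answer: feedback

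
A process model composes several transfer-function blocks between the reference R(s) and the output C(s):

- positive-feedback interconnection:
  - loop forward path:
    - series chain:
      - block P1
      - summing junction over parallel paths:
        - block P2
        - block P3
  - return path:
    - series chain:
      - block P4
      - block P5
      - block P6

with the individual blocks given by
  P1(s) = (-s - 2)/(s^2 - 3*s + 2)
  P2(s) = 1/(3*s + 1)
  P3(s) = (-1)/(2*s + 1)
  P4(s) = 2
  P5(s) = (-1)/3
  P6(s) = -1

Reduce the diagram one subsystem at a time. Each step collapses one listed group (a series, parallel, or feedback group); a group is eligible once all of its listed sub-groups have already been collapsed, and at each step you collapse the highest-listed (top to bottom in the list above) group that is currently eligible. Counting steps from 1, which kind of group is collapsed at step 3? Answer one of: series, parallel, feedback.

Reducing step by step:

Step 1. combine P2, P3 in parallel
Step 2. combine P1, (P2+P3) in series
Step 3. cascade P4, P5, P6
Step 4. reduce the feedback loop with forward (P1*(P2+P3)) and return (P4*P5*P6)
The group at step 3 is a series group.

Answer: series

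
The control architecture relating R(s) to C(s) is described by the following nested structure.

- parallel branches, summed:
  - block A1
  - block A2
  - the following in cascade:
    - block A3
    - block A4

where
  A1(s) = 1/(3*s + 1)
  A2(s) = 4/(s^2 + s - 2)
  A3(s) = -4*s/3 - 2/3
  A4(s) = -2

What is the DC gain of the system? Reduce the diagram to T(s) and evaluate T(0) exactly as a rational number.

Answer: 1/3

Working:
(1) cascade A3, A4, giving 8*s/3 + 4/3
(2) parallel reduction of A1, A2, (A3*A4), giving (24*s^4 + 44*s^3 - 21*s^2 + 3*s - 2)/(9*s^3 + 12*s^2 - 15*s - 6)
Evaluating the step-2 result (the overall T(s)) at s = 0 gives T(0) = -2/(-6) = 1/3.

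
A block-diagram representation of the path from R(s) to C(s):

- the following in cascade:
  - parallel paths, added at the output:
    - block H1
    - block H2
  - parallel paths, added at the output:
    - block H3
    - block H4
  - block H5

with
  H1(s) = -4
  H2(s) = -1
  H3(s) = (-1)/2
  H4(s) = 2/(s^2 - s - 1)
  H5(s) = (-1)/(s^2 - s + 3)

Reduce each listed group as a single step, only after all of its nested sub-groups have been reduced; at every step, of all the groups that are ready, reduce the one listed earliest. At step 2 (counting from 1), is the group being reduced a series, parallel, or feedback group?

(1) parallel reduction of H1, H2
(2) add H3, H4 (parallel)
(3) reduce the series chain (H1+H2), (H3+H4), H5
Step 2 collapses a parallel group.

Final answer: parallel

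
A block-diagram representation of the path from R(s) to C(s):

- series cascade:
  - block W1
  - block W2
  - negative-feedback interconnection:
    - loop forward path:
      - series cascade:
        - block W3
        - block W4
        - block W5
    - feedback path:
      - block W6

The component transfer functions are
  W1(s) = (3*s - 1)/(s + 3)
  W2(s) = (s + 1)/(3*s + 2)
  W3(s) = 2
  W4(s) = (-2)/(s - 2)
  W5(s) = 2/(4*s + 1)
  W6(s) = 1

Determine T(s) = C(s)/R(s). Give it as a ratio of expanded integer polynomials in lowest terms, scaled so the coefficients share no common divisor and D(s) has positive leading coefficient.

Step 1 - combine W3, W4, W5 in series: (-8)/(4*s^2 - 7*s - 2)
Step 2 - apply the feedback formula to (W3*W4*W5), W6: (-8)/(4*s^2 - 7*s - 10)
Step 3 - reduce the series chain W1, W2, [(W3*W4*W5)/(1+(W3*W4*W5)*W6)], giving the overall T(s)

Answer: (-24*s^2 - 16*s + 8)/(12*s^4 + 23*s^3 - 83*s^2 - 152*s - 60)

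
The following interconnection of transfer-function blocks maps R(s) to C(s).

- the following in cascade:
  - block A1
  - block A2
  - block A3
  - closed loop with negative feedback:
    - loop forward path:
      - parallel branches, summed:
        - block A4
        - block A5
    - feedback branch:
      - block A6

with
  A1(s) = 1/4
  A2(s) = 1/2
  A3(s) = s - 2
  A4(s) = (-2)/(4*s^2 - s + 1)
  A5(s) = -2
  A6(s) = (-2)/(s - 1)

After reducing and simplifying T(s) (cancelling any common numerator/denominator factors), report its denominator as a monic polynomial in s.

Step 1: parallel reduction of A4, A5; result (-8*s^2 + 2*s - 4)/(4*s^2 - s + 1)
Step 2: reduce the feedback loop with forward (A4+A5) and return A6; result (-8*s^3 + 10*s^2 - 6*s + 4)/(4*s^3 + 11*s^2 - 2*s + 7)
Step 3: series reduction of A1, A2, A3, [(A4+A5)/(1+(A4+A5)*A6)]; result (-4*s^4 + 13*s^3 - 13*s^2 + 8*s - 4)/(16*s^3 + 44*s^2 - 8*s + 28)
T(s) is the step-3 result (common factors already cancelled). Leading coefficient of the denominator: 16. Divide through by 16 for the monic polynomial.

Answer: s^3 + 11*s^2/4 - s/2 + 7/4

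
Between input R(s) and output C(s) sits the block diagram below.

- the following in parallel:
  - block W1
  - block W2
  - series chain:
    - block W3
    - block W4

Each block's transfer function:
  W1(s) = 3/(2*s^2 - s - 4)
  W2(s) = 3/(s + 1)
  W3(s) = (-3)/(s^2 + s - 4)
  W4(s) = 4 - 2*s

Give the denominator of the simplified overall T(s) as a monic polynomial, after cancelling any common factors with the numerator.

Step 1. cascade W3, W4 gives (6*s - 12)/(s^2 + s - 4)
Step 2. sum the parallel branches W1, W2, (W3*W4) gives (18*s^4 - 12*s^3 - 75*s^2 + 27*s + 84)/(2*s^5 + 3*s^4 - 12*s^3 - 13*s^2 + 16*s + 16)
T(s) is the step-2 result (common factors already cancelled). Leading coefficient of the denominator: 2. Divide through by 2 for the monic polynomial.

Hence the answer: s^5 + 3*s^4/2 - 6*s^3 - 13*s^2/2 + 8*s + 8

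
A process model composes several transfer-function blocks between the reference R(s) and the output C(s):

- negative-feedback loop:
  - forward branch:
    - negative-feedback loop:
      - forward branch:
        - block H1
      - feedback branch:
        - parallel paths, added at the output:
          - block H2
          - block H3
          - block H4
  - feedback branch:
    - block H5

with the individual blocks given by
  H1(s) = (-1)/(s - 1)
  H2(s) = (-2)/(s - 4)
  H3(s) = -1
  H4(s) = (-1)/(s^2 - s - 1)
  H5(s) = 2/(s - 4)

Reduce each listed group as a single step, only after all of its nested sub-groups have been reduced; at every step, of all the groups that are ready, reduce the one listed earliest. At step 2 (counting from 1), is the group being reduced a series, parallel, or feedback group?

[1] parallel reduction of H2, H3, H4
[2] apply the feedback formula to H1, (H2+H3+H4)
[3] collapse the loop ([H1/(1+H1*(H2+H3+H4))] forward, H5 return)
So the answer for step 2 is feedback.

Therefore the answer is feedback.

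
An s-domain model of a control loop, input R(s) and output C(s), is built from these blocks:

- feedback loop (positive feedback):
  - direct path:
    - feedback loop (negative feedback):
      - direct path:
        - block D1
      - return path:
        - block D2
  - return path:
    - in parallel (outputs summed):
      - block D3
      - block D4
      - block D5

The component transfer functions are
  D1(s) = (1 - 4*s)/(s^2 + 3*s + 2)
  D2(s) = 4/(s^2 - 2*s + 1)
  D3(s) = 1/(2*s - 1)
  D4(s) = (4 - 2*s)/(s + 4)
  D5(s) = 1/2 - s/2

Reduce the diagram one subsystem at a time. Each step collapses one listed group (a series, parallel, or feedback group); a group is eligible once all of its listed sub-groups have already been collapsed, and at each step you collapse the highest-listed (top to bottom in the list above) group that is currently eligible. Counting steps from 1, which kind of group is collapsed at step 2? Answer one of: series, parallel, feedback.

(1) reduce the feedback loop with forward D1 and return D2
(2) add D3, D4, D5 (parallel)
(3) close the feedback loop around [D1/(1+D1*D2)], (D3+D4+D5)
At step 2 the group reduced is parallel.

Hence the answer: parallel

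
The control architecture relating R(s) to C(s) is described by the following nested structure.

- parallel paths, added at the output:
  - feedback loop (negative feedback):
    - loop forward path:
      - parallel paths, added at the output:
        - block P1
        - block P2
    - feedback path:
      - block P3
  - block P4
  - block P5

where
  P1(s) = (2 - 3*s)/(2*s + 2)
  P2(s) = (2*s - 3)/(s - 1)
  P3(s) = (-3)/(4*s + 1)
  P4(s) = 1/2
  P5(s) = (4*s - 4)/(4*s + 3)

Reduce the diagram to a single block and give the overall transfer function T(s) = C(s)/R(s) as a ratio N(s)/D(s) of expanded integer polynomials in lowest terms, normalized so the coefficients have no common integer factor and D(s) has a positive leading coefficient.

Reducing step by step:

Step 1: add P1, P2 (parallel), giving (s^2 + 3*s - 8)/(2*s^2 - 2)
Step 2: close the feedback loop around (P1+P2), P3, giving (4*s^3 + 13*s^2 - 29*s - 8)/(8*s^3 - s^2 - 17*s + 22)
Step 3: combine [(P1+P2)/(1+(P1+P2)*P3)], P4, P5 in parallel: this yields T(s), and no further normalization is needed

Answer: (128*s^4 + 76*s^3 - 353*s^2 + 111*s - 158)/(64*s^4 + 40*s^3 - 142*s^2 + 74*s + 132)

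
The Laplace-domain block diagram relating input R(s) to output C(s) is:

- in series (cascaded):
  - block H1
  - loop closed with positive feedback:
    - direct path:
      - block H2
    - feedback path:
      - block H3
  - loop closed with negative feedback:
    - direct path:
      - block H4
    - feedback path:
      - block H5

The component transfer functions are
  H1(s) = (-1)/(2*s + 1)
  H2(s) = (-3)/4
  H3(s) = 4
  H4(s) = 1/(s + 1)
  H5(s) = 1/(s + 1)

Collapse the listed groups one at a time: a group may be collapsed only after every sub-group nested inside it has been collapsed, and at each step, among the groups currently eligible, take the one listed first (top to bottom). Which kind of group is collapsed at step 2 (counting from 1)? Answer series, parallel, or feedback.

The answer is feedback.

Reasoning:
Step 1 - apply the feedback formula to H2, H3
Step 2 - reduce the feedback loop with forward H4 and return H5
Step 3 - reduce the series chain H1, [H2/(1-H2*H3)], [H4/(1+H4*H5)]
The group at step 2 is a feedback group.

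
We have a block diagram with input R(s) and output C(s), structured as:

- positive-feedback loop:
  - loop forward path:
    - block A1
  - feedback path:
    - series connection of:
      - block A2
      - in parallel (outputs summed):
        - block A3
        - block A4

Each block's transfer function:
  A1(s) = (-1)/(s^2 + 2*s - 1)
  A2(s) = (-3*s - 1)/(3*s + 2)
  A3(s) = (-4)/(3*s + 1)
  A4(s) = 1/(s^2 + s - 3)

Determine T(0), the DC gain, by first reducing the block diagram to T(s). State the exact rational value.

Answer: -6/7

Working:
[1] reduce the parallel group A3, A4: (-4*s^2 - s + 13)/(3*s^3 + 4*s^2 - 8*s - 3)
[2] cascade A2, (A3+A4): (4*s^2 + s - 13)/(3*s^3 + 5*s^2 - 7*s - 6)
[3] feedback reduction of A1, (A2*(A3+A4)): (-3*s^3 - 5*s^2 + 7*s + 6)/(3*s^5 + 11*s^4 - 21*s^2 - 4*s - 7)
The step-3 result is T(s). Setting s = 0: T(0) = 6/(-7) = -6/7.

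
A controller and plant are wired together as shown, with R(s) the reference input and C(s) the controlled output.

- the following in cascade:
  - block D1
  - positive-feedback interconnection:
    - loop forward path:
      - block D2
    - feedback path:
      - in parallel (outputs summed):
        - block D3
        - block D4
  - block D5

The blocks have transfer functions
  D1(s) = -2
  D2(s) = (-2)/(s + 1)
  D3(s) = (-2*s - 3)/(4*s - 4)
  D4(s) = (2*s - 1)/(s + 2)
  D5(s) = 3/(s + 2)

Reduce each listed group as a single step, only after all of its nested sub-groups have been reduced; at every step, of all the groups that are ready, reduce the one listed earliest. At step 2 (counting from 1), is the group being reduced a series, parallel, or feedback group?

(1) combine D3, D4 in parallel
(2) reduce the feedback loop with forward D2 and return (D3+D4)
(3) combine D1, [D2/(1-D2*(D3+D4))], D5 in series
The group at step 2 is a feedback group.

Hence the answer: feedback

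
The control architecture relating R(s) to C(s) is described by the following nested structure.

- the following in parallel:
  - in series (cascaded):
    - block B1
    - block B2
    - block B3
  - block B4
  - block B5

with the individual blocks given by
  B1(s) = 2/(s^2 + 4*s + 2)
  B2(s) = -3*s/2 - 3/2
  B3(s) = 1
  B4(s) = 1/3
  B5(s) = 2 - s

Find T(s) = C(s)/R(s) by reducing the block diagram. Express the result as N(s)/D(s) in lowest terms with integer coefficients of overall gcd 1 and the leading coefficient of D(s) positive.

Reducing step by step:

1. cascade B1, B2, B3 -> (-3*s - 3)/(s^2 + 4*s + 2)
2. sum the parallel branches (B1*B2*B3), B4, B5 - this is the overall T(s), already in the required normalized form

Answer: (-3*s^3 - 5*s^2 + 13*s + 5)/(3*s^2 + 12*s + 6)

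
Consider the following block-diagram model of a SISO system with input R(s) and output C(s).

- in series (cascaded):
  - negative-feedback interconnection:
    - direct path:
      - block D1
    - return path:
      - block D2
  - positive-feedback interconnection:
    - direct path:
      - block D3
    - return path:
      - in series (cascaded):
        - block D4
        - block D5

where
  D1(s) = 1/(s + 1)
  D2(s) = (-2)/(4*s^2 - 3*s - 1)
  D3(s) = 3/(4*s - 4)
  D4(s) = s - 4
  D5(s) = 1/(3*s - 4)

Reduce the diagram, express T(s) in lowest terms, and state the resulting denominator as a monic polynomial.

Reducing step by step:

(1) close the feedback loop around D1, D2, giving (4*s^2 - 3*s - 1)/(4*s^3 + s^2 - 4*s - 3)
(2) cascade D4, D5, giving (s - 4)/(3*s - 4)
(3) feedback reduction of D3, (D4*D5), giving (9*s - 12)/(12*s^2 - 31*s + 28)
(4) series reduction of [D1/(1+D1*D2)], [D3/(1-D3*(D4*D5))], giving (36*s^3 - 75*s^2 + 27*s + 12)/(48*s^5 - 112*s^4 + 33*s^3 + 116*s^2 - 19*s - 84)
Step 4 gives the fully reduced T(s), with no common factor left to cancel. The denominator's leading coefficient is 48, so divide each of its coefficients by 48 to get the monic form.

Answer: s^5 - 7*s^4/3 + 11*s^3/16 + 29*s^2/12 - 19*s/48 - 7/4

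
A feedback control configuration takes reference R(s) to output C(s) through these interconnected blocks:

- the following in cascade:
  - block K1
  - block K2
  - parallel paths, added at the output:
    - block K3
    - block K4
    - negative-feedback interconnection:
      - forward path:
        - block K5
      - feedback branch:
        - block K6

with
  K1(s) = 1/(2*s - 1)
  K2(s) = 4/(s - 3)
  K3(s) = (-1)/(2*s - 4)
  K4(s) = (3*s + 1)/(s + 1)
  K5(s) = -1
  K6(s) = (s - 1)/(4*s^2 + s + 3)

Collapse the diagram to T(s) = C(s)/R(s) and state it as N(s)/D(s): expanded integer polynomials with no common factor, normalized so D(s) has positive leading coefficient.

Reducing step by step:

(1) close the feedback loop around K5, K6 gives (-4*s^2 - s - 3)/(4*s^2 + 4)
(2) parallel reduction of K3, K4, [K5/(1+K5*K6)] gives (8*s^4 - 19*s^3 + 8*s^2 - 17*s - 4)/(4*s^4 - 4*s^3 - 4*s^2 - 4*s - 8)
(3) series reduction of K1, K2, (K3+K4+[K5/(1+K5*K6)]), which is the overall transfer function T(s) = C(s)/R(s) in lowest terms

Answer: (8*s^4 - 19*s^3 + 8*s^2 - 17*s - 4)/(2*s^6 - 9*s^5 + 8*s^4 + 2*s^3 + 11*s - 6)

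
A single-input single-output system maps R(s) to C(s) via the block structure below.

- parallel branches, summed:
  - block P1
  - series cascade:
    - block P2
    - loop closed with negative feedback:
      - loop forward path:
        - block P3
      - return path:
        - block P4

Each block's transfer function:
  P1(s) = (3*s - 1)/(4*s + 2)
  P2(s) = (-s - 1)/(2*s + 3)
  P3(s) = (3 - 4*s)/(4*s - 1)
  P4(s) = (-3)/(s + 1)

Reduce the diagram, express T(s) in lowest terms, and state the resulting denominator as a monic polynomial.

1. reduce the feedback loop with forward P3 and return P4, giving (-4*s^2 - s + 3)/(4*s^2 + 15*s - 10)
2. combine P2, [P3/(1+P3*P4)] in series, giving (4*s^3 + 5*s^2 - 2*s - 3)/(8*s^3 + 42*s^2 + 25*s - 30)
3. sum the parallel branches P1, (P2*[P3/(1+P3*P4)]), giving (40*s^4 + 146*s^3 + 35*s^2 - 131*s + 24)/(32*s^4 + 184*s^3 + 184*s^2 - 70*s - 60)
That last expression is T(s), already simplified. Scaling its denominator by 1/32 (the reciprocal of the leading coefficient) yields the monic denominator.

Final answer: s^4 + 23*s^3/4 + 23*s^2/4 - 35*s/16 - 15/8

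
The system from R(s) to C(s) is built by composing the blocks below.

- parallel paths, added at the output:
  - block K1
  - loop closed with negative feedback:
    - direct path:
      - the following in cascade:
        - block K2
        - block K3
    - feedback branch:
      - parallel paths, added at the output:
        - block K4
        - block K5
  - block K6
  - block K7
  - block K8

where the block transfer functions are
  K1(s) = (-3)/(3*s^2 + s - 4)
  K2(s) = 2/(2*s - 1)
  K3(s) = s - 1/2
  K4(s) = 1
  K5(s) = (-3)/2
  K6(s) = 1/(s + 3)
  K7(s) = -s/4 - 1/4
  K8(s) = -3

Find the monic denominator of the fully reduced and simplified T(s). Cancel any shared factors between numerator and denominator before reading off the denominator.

Answer: s^3 + 10*s^2/3 - s/3 - 4

Working:
[1] reduce the series chain K2, K3 gives 1
[2] parallel reduction of K4, K5 gives (-1)/2
[3] apply the feedback formula to (K2*K3), (K4+K5) gives 2
[4] sum the parallel branches K1, [(K2*K3)/(1+(K2*K3)*(K4+K5))], K6, K7, K8 gives (-3*s^4 - 25*s^3 - 37*s^2 + 9*s + 8)/(12*s^3 + 40*s^2 - 4*s - 48)
The result of step 4 is T(s) in lowest terms. Its denominator has leading coefficient 12; dividing the denominator through by 12 makes it monic.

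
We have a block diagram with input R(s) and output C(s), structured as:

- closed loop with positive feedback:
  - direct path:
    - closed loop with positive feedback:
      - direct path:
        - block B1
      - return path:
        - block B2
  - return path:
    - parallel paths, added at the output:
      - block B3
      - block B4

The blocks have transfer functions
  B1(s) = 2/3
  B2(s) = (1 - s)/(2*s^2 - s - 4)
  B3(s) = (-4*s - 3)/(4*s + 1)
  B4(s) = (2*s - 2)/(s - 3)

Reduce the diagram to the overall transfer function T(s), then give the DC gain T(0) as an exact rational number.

(1) apply the feedback formula to B1, B2 = (4*s^2 - 2*s - 8)/(6*s^2 - s - 14)
(2) add B3, B4 (parallel) = (4*s^2 + 3*s + 7)/(4*s^2 - 11*s - 3)
(3) reduce the feedback loop with forward [B1/(1-B1*B2)] and return (B3+B4) = (16*s^4 - 52*s^3 - 22*s^2 + 94*s + 24)/(8*s^4 - 74*s^3 - 53*s^2 + 195*s + 98)
DC gain: substitute s = 0 into T(s) from step 3: T(0) = 24/98 = 12/49.

Answer: 12/49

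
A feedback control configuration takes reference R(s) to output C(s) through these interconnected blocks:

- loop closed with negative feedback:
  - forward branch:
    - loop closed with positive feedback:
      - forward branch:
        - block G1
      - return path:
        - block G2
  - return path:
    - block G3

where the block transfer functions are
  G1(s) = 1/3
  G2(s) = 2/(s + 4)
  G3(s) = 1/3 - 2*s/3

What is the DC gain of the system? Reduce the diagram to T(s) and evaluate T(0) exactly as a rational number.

Answer: 6/17

Working:
Step 1. reduce the feedback loop with forward G1 and return G2; result (s + 4)/(3*s + 10)
Step 2. reduce the feedback loop with forward [G1/(1-G1*G2)] and return G3; result (-3*s - 12)/(2*s^2 - 2*s - 34)
Evaluating the step-2 result (the overall T(s)) at s = 0 gives T(0) = -12/(-34) = 6/17.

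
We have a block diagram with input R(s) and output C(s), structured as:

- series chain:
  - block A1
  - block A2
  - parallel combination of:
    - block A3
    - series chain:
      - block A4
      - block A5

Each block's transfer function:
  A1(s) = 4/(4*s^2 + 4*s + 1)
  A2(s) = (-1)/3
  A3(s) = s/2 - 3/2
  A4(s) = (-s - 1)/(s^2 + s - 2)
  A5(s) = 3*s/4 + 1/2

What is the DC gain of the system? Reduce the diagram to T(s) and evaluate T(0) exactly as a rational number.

Answer: 5/3

Working:
[1] combine A4, A5 in series -> (-3*s^2 - 5*s - 2)/(4*s^2 + 4*s - 8)
[2] reduce the parallel group A3, (A4*A5) -> (2*s^3 - 7*s^2 - 15*s + 10)/(4*s^2 + 4*s - 8)
[3] multiply A1, A2, (A3+(A4*A5)) (series) -> (-2*s^3 + 7*s^2 + 15*s - 10)/(12*s^4 + 24*s^3 - 9*s^2 - 21*s - 6)
That last expression is T(s); at s = 0 only the constant terms survive, so T(0) = -10/(-6) = 5/3.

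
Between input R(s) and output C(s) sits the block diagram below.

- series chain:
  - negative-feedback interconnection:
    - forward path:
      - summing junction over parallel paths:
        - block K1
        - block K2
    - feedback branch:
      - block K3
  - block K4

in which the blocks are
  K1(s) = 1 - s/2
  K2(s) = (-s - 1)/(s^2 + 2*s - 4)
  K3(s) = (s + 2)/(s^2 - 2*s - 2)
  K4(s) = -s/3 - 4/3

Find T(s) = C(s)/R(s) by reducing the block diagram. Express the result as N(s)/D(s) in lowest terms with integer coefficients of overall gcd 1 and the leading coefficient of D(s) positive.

Step 1. sum the parallel branches K1, K2; result (-s^3 + 6*s - 10)/(2*s^2 + 4*s - 8)
Step 2. close the feedback loop around (K1+K2), K3; result (-s^5 + 2*s^4 + 8*s^3 - 22*s^2 + 8*s + 20)/(s^4 - 2*s^3 - 14*s^2 + 10*s - 4)
Step 3. cascade [(K1+K2)/(1+(K1+K2)*K3)], K4 - this is the overall T(s), already in the required normalized form

Final answer: (s^6 + 2*s^5 - 16*s^4 - 10*s^3 + 80*s^2 - 52*s - 80)/(3*s^4 - 6*s^3 - 42*s^2 + 30*s - 12)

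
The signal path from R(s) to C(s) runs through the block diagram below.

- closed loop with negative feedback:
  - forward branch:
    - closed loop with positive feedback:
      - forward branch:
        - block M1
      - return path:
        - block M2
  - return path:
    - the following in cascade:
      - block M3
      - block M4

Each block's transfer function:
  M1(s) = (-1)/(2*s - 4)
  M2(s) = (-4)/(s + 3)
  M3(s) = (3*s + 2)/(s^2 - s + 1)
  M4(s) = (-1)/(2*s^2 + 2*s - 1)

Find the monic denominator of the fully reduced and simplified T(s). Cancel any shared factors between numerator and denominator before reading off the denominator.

[1] close the feedback loop around M1, M2, giving (-s - 3)/(2*s^2 + 2*s - 16)
[2] combine M3, M4 in series, giving (-3*s - 2)/(2*s^4 - s^2 + 3*s - 1)
[3] collapse the loop ([M1/(1-M1*M2)] forward, (M3*M4) return), giving (-2*s^5 - 6*s^4 + s^3 - 8*s + 3)/(4*s^6 + 4*s^5 - 34*s^4 + 4*s^3 + 23*s^2 - 39*s + 22)
The result of step 3 is T(s) in lowest terms. Its denominator has leading coefficient 4; dividing the denominator through by 4 makes it monic.

Answer: s^6 + s^5 - 17*s^4/2 + s^3 + 23*s^2/4 - 39*s/4 + 11/2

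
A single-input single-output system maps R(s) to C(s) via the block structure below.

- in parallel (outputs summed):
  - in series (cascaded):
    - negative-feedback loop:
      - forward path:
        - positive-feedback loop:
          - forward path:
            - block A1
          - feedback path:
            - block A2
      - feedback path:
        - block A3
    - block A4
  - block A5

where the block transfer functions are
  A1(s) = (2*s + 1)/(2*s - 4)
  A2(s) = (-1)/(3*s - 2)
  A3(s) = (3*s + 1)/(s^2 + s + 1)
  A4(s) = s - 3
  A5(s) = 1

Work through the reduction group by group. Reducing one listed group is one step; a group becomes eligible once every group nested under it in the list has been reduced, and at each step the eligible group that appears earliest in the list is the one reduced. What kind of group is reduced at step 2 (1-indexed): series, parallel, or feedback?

(1) feedback reduction of A1, A2
(2) feedback reduction of [A1/(1-A1*A2)], A3
(3) reduce the series chain [[A1/(1-A1*A2)]/(1+[A1/(1-A1*A2)]*A3)], A4
(4) parallel reduction of ([[A1/(1-A1*A2)]/(1+[A1/(1-A1*A2)]*A3)]*A4), A5
The group at step 2 is a feedback group.

Final answer: feedback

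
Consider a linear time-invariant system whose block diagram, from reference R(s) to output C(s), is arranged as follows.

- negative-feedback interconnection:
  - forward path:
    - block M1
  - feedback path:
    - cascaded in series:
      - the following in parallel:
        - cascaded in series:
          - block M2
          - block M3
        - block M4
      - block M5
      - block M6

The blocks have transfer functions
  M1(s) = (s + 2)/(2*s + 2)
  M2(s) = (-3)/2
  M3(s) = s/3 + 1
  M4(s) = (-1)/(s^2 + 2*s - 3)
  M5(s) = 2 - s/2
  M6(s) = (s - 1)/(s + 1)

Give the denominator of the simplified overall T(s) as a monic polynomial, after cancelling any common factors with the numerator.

1. cascade M2, M3, giving -s/2 - 3/2
2. parallel reduction of (M2*M3), M4, giving (-s^3 - 5*s^2 - 3*s + 7)/(2*s^2 + 4*s - 6)
3. combine ((M2*M3)+M4), M5, M6 in series, giving (s^4 + s^3 - 17*s^2 - 19*s + 28)/(4*s^2 + 16*s + 12)
4. collapse the loop (M1 forward, (((M2*M3)+M4)*M5*M6) return), giving (4*s^3 + 24*s^2 + 44*s + 24)/(s^5 + 3*s^4 - 7*s^3 - 13*s^2 + 46*s + 80)
Step 4 gives the fully reduced T(s), with no common factor left to cancel. The denominator is already monic (leading coefficient 1).

Hence the answer: s^5 + 3*s^4 - 7*s^3 - 13*s^2 + 46*s + 80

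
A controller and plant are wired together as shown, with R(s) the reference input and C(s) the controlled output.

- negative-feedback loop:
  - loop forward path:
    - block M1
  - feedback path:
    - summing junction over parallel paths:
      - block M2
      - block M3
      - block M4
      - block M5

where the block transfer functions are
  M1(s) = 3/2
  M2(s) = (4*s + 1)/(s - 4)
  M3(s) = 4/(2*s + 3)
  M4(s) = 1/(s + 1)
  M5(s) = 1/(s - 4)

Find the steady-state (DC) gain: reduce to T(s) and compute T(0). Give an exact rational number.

(1) reduce the parallel group M2, M3, M4, M5 gives (8*s^3 + 30*s^2 + 5*s - 22)/(2*s^3 - 3*s^2 - 17*s - 12)
(2) collapse the loop (M1 forward, (M2+M3+M4+M5) return) gives (6*s^3 - 9*s^2 - 51*s - 36)/(28*s^3 + 84*s^2 - 19*s - 90)
DC gain: substitute s = 0 into T(s) from step 2: T(0) = -36/(-90) = 2/5.

Answer: 2/5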